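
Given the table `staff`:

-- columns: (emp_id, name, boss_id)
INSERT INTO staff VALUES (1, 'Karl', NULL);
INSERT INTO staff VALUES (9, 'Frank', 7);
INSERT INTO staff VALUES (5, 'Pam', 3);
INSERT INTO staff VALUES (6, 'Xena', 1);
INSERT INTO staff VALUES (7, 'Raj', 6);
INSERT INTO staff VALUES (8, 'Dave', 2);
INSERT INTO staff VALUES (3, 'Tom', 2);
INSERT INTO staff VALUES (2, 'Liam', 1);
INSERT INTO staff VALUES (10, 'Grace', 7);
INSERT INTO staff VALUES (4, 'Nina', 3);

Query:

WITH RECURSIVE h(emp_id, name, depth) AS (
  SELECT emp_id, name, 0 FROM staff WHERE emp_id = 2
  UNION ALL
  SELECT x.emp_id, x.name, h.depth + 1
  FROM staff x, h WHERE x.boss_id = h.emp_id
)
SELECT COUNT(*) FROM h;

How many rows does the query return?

Base: emp_id=2 (Liam) at depth 0.
Iteration 1: rows with boss_id in {2} -> Tom (id 3, depth 1), Dave (id 8, depth 1).
Iteration 2: rows with boss_id in {3,8} -> Nina (id 4, depth 2), Pam (id 5, depth 2).
Iteration 3: no rows with boss_id in {4,5}; recursion stops.
Total rows emitted: 5.

5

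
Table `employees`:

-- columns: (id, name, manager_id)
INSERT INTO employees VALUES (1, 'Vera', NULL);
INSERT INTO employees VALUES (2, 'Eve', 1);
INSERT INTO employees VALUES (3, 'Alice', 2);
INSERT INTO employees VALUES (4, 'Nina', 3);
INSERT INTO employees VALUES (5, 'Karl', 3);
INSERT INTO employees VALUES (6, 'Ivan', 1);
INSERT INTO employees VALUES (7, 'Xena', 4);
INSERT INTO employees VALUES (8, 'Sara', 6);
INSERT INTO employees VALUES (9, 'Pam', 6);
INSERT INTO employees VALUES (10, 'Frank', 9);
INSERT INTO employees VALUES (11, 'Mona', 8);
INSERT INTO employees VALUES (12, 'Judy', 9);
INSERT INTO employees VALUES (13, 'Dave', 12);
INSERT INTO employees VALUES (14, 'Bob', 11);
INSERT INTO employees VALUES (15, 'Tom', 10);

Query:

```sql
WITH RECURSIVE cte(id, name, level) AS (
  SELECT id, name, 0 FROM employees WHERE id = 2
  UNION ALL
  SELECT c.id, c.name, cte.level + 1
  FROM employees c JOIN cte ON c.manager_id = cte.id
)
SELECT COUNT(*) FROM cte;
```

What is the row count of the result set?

5

Base: id=2 (Eve) at level 0.
Iteration 1: rows with manager_id in {2} -> Alice (id 3, level 1).
Iteration 2: rows with manager_id in {3} -> Nina (id 4, level 2), Karl (id 5, level 2).
Iteration 3: rows with manager_id in {4,5} -> Xena (id 7, level 3).
Iteration 4: no rows with manager_id in {7}; recursion stops.
Total rows emitted: 5.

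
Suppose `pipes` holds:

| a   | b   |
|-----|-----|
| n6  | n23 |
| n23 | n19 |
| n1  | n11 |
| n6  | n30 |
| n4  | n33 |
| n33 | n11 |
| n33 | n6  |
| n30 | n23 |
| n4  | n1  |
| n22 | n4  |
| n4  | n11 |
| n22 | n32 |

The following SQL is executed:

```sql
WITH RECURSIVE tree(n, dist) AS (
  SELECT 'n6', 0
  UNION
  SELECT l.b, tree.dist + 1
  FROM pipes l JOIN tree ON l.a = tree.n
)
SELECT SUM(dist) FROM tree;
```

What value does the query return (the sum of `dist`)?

9

Base: (n6, dist=0).
Iteration 1: edges from {n6} -> (n23, dist=1), (n30, dist=1).
Iteration 2: edges from {n23,n30} -> (n19, dist=2), (n23, dist=2).
Iteration 3: edges from {n19,n23} -> (n19, dist=3).
Iteration 4: no outgoing edges from {n19}; recursion stops.
SUM(dist) = 0 + 1 + 1 + 2 + 2 + 3 = 9.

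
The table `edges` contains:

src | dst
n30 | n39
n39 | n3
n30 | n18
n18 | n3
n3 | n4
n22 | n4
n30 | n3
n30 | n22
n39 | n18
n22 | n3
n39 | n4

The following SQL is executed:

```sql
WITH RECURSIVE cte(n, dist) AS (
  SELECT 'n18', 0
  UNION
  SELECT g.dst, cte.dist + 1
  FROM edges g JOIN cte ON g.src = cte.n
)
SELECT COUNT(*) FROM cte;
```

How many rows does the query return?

Base: (n18, dist=0).
Iteration 1: edges from {n18} -> (n3, dist=1).
Iteration 2: edges from {n3} -> (n4, dist=2).
Iteration 3: no outgoing edges from {n4}; recursion stops.
Total rows emitted: 3.

3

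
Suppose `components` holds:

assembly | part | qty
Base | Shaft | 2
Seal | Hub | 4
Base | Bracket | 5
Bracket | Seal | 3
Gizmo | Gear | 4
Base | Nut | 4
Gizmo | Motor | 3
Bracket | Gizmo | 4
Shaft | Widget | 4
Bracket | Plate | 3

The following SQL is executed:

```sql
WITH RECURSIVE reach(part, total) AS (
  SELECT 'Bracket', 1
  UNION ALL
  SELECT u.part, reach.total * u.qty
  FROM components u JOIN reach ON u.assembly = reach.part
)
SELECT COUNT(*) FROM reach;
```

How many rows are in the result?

Base: (Bracket, total=1).
Iteration 1: components of {Bracket} -> Gizmo = 1*4 = 4, Plate = 1*3 = 3, Seal = 1*3 = 3.
Iteration 2: components of {Gizmo,Plate,Seal} -> Gear = 4*4 = 16, Hub = 3*4 = 12, Motor = 4*3 = 12.
Iteration 3: no further components; recursion stops.
Total rows emitted: 7.

7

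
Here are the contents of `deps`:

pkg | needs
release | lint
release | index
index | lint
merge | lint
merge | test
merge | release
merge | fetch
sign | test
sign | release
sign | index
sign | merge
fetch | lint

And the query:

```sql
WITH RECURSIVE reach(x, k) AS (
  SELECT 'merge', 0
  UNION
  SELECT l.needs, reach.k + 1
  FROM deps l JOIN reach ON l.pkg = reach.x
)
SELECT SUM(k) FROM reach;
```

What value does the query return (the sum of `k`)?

11

Base: (merge, k=0).
Iteration 1: edges from {merge} -> (fetch, k=1), (lint, k=1), (release, k=1), (test, k=1).
Iteration 2: edges from {fetch,lint,release,test} -> (index, k=2), (lint, k=2). [UNION drops 1 duplicate row(s)]
Iteration 3: edges from {index,lint} -> (lint, k=3).
Iteration 4: no outgoing edges from {lint}; recursion stops.
SUM(k) = 0 + 1 + 1 + 1 + 1 + 2 + 2 + 3 = 11.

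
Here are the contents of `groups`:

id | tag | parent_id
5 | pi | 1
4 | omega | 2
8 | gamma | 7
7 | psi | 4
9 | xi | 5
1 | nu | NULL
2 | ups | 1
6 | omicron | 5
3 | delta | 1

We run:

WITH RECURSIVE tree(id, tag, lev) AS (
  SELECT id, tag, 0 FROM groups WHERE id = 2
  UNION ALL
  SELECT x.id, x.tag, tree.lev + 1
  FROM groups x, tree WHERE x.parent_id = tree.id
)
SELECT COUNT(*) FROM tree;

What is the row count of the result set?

Base: id=2 (ups) at lev 0.
Iteration 1: rows with parent_id in {2} -> omega (id 4, lev 1).
Iteration 2: rows with parent_id in {4} -> psi (id 7, lev 2).
Iteration 3: rows with parent_id in {7} -> gamma (id 8, lev 3).
Iteration 4: no rows with parent_id in {8}; recursion stops.
Total rows emitted: 4.

4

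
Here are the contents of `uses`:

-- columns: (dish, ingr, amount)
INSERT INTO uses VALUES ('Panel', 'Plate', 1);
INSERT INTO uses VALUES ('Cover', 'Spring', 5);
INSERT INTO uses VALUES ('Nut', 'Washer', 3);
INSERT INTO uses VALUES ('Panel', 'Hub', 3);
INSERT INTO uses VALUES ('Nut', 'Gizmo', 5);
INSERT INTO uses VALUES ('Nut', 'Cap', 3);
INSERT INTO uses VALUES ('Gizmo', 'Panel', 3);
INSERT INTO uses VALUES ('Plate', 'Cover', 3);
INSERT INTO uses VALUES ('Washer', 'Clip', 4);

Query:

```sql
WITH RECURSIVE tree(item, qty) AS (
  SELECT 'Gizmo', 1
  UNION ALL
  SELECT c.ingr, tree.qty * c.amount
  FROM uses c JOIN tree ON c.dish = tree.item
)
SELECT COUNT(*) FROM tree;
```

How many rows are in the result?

6

Base: (Gizmo, qty=1).
Iteration 1: components of {Gizmo} -> Panel = 1*3 = 3.
Iteration 2: components of {Panel} -> Hub = 3*3 = 9, Plate = 3*1 = 3.
Iteration 3: components of {Hub,Plate} -> Cover = 3*3 = 9.
Iteration 4: components of {Cover} -> Spring = 9*5 = 45.
Iteration 5: no further components; recursion stops.
Total rows emitted: 6.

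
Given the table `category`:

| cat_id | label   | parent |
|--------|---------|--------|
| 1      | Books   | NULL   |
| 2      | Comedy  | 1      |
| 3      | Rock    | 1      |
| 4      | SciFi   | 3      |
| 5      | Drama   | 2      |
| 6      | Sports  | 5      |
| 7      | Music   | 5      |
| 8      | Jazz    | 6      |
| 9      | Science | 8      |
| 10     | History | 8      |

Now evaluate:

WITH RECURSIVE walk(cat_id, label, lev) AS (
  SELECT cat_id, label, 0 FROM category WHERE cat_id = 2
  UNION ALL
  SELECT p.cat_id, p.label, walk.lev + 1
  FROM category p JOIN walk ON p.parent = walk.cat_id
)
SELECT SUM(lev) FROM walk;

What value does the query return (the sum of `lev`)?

Base: cat_id=2 (Comedy) at lev 0.
Iteration 1: rows with parent in {2} -> Drama (id 5, lev 1).
Iteration 2: rows with parent in {5} -> Sports (id 6, lev 2), Music (id 7, lev 2).
Iteration 3: rows with parent in {6,7} -> Jazz (id 8, lev 3).
Iteration 4: rows with parent in {8} -> Science (id 9, lev 4), History (id 10, lev 4).
Iteration 5: no rows with parent in {9,10}; recursion stops.
SUM(lev) = 0 + 1 + 2 + 2 + 3 + 4 + 4 = 16.

16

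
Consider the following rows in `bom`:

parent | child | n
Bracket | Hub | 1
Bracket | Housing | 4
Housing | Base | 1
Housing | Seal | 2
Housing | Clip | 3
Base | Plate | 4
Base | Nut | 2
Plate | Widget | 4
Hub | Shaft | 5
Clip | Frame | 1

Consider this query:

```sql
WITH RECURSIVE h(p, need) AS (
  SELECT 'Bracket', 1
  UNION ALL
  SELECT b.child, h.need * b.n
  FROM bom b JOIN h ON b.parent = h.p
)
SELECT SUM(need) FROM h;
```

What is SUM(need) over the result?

135

Base: (Bracket, need=1).
Iteration 1: components of {Bracket} -> Housing = 1*4 = 4, Hub = 1*1 = 1.
Iteration 2: components of {Housing,Hub} -> Base = 4*1 = 4, Clip = 4*3 = 12, Seal = 4*2 = 8, Shaft = 1*5 = 5.
Iteration 3: components of {Base,Clip,Seal,Shaft} -> Frame = 12*1 = 12, Nut = 4*2 = 8, Plate = 4*4 = 16.
Iteration 4: components of {Frame,Nut,Plate} -> Widget = 16*4 = 64.
Iteration 5: no further components; recursion stops.
SUM(need) = 1 + 1 + 4 + 5 + 4 + 8 + 12 + 16 + 8 + 12 + 64 = 135.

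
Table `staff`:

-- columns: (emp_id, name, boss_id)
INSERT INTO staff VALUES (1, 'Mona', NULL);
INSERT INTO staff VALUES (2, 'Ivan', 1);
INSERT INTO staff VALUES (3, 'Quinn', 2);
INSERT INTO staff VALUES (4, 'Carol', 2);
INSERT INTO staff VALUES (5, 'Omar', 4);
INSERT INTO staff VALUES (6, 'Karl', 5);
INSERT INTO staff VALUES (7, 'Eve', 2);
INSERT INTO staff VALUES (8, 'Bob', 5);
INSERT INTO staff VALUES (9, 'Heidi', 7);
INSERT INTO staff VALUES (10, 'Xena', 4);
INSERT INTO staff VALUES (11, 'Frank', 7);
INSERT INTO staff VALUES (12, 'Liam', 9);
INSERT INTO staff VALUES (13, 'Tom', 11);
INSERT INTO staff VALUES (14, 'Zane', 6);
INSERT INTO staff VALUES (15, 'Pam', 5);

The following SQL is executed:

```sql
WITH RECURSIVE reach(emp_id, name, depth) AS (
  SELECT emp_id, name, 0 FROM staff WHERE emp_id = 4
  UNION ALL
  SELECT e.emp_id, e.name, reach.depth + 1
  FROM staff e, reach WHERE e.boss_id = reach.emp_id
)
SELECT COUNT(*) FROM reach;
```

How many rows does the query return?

Base: emp_id=4 (Carol) at depth 0.
Iteration 1: rows with boss_id in {4} -> Omar (id 5, depth 1), Xena (id 10, depth 1).
Iteration 2: rows with boss_id in {5,10} -> Karl (id 6, depth 2), Bob (id 8, depth 2), Pam (id 15, depth 2).
Iteration 3: rows with boss_id in {6,8,15} -> Zane (id 14, depth 3).
Iteration 4: no rows with boss_id in {14}; recursion stops.
Total rows emitted: 7.

7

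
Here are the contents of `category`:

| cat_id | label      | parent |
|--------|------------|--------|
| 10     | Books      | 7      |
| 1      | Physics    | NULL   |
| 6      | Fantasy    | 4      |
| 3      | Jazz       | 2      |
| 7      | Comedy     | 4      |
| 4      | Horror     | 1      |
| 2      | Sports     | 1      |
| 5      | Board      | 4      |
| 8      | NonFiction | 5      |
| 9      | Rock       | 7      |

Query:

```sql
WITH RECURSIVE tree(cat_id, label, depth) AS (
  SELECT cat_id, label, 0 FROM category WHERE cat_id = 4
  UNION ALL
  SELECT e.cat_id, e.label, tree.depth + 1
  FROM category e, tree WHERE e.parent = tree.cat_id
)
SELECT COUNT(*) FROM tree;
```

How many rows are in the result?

Base: cat_id=4 (Horror) at depth 0.
Iteration 1: rows with parent in {4} -> Board (id 5, depth 1), Fantasy (id 6, depth 1), Comedy (id 7, depth 1).
Iteration 2: rows with parent in {5,6,7} -> NonFiction (id 8, depth 2), Rock (id 9, depth 2), Books (id 10, depth 2).
Iteration 3: no rows with parent in {8,9,10}; recursion stops.
Total rows emitted: 7.

7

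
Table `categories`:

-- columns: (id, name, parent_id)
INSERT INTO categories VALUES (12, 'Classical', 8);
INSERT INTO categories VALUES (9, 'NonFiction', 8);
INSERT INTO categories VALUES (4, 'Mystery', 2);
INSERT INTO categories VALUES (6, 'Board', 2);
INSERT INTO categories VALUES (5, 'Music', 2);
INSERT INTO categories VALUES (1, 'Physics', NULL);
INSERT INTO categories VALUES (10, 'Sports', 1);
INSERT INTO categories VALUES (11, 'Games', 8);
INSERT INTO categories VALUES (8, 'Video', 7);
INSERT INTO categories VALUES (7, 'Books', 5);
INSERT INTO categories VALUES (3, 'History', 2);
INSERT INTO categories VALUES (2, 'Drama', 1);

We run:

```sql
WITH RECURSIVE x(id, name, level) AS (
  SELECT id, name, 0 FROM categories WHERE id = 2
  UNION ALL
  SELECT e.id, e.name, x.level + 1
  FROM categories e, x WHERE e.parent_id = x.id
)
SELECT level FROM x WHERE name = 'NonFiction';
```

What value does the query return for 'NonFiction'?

4

Base: id=2 (Drama) at level 0.
Iteration 1: rows with parent_id in {2} -> History (id 3, level 1), Mystery (id 4, level 1), Music (id 5, level 1), Board (id 6, level 1).
Iteration 2: rows with parent_id in {3,4,5,6} -> Books (id 7, level 2).
Iteration 3: rows with parent_id in {7} -> Video (id 8, level 3).
Iteration 4: rows with parent_id in {8} -> NonFiction (id 9, level 4), Games (id 11, level 4), Classical (id 12, level 4).
Iteration 5: no rows with parent_id in {9,11,12}; recursion stops.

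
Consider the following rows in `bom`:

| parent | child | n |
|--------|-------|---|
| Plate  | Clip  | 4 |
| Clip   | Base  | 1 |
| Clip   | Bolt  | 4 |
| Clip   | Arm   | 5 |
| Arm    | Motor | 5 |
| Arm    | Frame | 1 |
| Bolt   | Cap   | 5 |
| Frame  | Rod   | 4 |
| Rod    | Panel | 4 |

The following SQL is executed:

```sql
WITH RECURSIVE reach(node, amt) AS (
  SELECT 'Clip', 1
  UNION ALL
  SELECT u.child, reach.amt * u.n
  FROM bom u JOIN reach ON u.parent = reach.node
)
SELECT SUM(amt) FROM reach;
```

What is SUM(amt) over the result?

Base: (Clip, amt=1).
Iteration 1: components of {Clip} -> Arm = 1*5 = 5, Base = 1*1 = 1, Bolt = 1*4 = 4.
Iteration 2: components of {Arm,Base,Bolt} -> Cap = 4*5 = 20, Frame = 5*1 = 5, Motor = 5*5 = 25.
Iteration 3: components of {Cap,Frame,Motor} -> Rod = 5*4 = 20.
Iteration 4: components of {Rod} -> Panel = 20*4 = 80.
Iteration 5: no further components; recursion stops.
SUM(amt) = 1 + 1 + 4 + 5 + 20 + 25 + 5 + 20 + 80 = 161.

161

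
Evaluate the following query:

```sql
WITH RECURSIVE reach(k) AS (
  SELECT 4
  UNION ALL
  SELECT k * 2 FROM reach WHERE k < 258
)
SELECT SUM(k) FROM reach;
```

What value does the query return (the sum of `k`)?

Base: k=4.
Iteration 1: 4 < 258 holds -> k = 4 * 2 = 8.
Iteration 2: 8 < 258 holds -> k = 8 * 2 = 16.
Iteration 3: 16 < 258 holds -> k = 16 * 2 = 32.
Iteration 4: 32 < 258 holds -> k = 32 * 2 = 64.
Iteration 5: 64 < 258 holds -> k = 64 * 2 = 128.
Iteration 6: 128 < 258 holds -> k = 128 * 2 = 256.
Iteration 7: 256 < 258 holds -> k = 256 * 2 = 512.
Iteration 8: 512 < 258 fails; recursion stops.
SUM(k) = 4 + 8 + 16 + 32 + 64 + 128 + 256 + 512 = 1020.

1020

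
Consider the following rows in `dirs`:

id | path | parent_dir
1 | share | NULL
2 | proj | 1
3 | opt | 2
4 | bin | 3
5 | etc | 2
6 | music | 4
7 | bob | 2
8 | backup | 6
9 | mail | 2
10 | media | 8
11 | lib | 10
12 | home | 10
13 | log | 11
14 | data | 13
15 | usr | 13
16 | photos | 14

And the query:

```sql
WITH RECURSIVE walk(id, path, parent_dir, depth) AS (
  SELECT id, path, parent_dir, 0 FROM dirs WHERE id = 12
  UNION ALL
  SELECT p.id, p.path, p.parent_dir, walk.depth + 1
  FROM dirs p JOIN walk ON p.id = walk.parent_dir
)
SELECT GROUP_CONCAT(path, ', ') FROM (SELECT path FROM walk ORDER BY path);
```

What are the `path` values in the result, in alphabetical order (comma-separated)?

Base: id=12 (home), parent_dir=10, depth 0.
Iteration 1: join on id=10 -> media (id 10, parent_dir=8, depth 1).
Iteration 2: join on id=8 -> backup (id 8, parent_dir=6, depth 2).
Iteration 3: join on id=6 -> music (id 6, parent_dir=4, depth 3).
Iteration 4: join on id=4 -> bin (id 4, parent_dir=3, depth 4).
Iteration 5: join on id=3 -> opt (id 3, parent_dir=2, depth 5).
Iteration 6: join on id=2 -> proj (id 2, parent_dir=1, depth 6).
Iteration 7: join on id=1 -> share (id 1, parent_dir=NULL, depth 7).
Iteration 8: parent_dir is NULL; no match; recursion stops.

backup, bin, home, media, music, opt, proj, share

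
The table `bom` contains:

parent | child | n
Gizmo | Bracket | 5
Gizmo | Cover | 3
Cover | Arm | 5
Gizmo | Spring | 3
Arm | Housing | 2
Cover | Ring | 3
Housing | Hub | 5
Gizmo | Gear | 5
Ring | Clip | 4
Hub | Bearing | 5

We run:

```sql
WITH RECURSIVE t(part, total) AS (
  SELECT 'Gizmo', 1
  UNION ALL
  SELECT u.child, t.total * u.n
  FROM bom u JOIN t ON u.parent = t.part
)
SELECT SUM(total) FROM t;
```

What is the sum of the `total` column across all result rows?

1007

Base: (Gizmo, total=1).
Iteration 1: components of {Gizmo} -> Bracket = 1*5 = 5, Cover = 1*3 = 3, Gear = 1*5 = 5, Spring = 1*3 = 3.
Iteration 2: components of {Bracket,Cover,Gear,Spring} -> Arm = 3*5 = 15, Ring = 3*3 = 9.
Iteration 3: components of {Arm,Ring} -> Clip = 9*4 = 36, Housing = 15*2 = 30.
Iteration 4: components of {Clip,Housing} -> Hub = 30*5 = 150.
Iteration 5: components of {Hub} -> Bearing = 150*5 = 750.
Iteration 6: no further components; recursion stops.
SUM(total) = 1 + 5 + 3 + 3 + 5 + 15 + 9 + 30 + 36 + 150 + 750 = 1007.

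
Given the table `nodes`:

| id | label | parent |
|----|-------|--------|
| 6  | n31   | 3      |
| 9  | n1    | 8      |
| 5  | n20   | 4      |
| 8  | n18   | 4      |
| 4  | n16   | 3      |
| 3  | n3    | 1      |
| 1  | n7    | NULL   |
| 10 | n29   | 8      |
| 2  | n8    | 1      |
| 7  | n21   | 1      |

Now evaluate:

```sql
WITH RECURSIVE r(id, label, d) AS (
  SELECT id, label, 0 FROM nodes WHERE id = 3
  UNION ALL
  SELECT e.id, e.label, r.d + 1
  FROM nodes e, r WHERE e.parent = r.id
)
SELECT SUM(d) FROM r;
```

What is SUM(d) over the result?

12

Base: id=3 (n3) at d 0.
Iteration 1: rows with parent in {3} -> n16 (id 4, d 1), n31 (id 6, d 1).
Iteration 2: rows with parent in {4,6} -> n20 (id 5, d 2), n18 (id 8, d 2).
Iteration 3: rows with parent in {5,8} -> n1 (id 9, d 3), n29 (id 10, d 3).
Iteration 4: no rows with parent in {9,10}; recursion stops.
SUM(d) = 0 + 1 + 1 + 2 + 2 + 3 + 3 = 12.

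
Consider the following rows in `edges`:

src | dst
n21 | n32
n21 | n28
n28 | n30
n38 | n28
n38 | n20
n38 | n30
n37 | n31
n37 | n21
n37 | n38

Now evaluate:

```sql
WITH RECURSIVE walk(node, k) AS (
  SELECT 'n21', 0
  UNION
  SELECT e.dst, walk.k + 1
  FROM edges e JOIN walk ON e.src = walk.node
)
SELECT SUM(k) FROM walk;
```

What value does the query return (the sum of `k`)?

Base: (n21, k=0).
Iteration 1: edges from {n21} -> (n28, k=1), (n32, k=1).
Iteration 2: edges from {n28,n32} -> (n30, k=2).
Iteration 3: no outgoing edges from {n30}; recursion stops.
SUM(k) = 0 + 1 + 1 + 2 = 4.

4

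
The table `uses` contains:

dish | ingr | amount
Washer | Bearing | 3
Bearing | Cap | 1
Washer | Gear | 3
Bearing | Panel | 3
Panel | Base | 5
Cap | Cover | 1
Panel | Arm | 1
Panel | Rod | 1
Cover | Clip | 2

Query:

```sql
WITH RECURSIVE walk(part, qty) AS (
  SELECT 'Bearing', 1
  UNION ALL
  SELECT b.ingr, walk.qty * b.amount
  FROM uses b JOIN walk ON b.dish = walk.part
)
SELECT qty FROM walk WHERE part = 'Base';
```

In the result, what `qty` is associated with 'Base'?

Base: (Bearing, qty=1).
Iteration 1: components of {Bearing} -> Cap = 1*1 = 1, Panel = 1*3 = 3.
Iteration 2: components of {Cap,Panel} -> Arm = 3*1 = 3, Base = 3*5 = 15, Cover = 1*1 = 1, Rod = 3*1 = 3.
Iteration 3: components of {Arm,Base,Cover,Rod} -> Clip = 1*2 = 2.
Iteration 4: no further components; recursion stops.

15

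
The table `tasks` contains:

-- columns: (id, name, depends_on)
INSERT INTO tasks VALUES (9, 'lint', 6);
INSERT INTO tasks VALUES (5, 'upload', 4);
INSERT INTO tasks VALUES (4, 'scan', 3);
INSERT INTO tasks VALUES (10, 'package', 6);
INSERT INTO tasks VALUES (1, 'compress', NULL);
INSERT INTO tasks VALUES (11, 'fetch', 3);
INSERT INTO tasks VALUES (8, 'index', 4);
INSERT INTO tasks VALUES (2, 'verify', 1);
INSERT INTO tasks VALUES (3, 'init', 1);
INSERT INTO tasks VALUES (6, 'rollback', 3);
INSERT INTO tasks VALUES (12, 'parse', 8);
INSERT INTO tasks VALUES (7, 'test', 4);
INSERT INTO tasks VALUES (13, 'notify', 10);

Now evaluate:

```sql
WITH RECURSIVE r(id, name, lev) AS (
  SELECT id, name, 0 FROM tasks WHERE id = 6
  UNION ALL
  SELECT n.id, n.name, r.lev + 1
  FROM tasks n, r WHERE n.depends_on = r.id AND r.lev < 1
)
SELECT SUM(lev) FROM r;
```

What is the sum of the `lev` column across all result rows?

2

Base: id=6 (rollback) at lev 0.
Iteration 1: rows with depends_on in {6} -> lint (id 9, lev 1), package (id 10, lev 1).
Iteration 2: lev < 1 fails for all current rows; recursion stops.
SUM(lev) = 0 + 1 + 1 = 2.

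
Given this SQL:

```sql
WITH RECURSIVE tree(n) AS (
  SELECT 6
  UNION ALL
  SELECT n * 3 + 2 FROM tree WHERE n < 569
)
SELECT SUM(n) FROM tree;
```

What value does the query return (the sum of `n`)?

2542

Base: n=6.
Iteration 1: 6 < 569 holds -> n = 6 * 3 + 2 = 20.
Iteration 2: 20 < 569 holds -> n = 20 * 3 + 2 = 62.
Iteration 3: 62 < 569 holds -> n = 62 * 3 + 2 = 188.
Iteration 4: 188 < 569 holds -> n = 188 * 3 + 2 = 566.
Iteration 5: 566 < 569 holds -> n = 566 * 3 + 2 = 1700.
Iteration 6: 1700 < 569 fails; recursion stops.
SUM(n) = 6 + 20 + 62 + 188 + 566 + 1700 = 2542.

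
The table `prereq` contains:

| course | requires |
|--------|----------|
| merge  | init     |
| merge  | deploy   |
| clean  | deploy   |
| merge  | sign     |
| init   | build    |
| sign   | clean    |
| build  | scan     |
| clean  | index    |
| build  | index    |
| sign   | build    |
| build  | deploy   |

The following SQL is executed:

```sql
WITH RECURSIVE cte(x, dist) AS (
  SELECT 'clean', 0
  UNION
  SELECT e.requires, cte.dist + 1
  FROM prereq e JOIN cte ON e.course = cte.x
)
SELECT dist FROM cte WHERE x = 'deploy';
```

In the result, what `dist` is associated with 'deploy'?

Base: (clean, dist=0).
Iteration 1: edges from {clean} -> (deploy, dist=1), (index, dist=1).
Iteration 2: no outgoing edges from {deploy,index}; recursion stops.

1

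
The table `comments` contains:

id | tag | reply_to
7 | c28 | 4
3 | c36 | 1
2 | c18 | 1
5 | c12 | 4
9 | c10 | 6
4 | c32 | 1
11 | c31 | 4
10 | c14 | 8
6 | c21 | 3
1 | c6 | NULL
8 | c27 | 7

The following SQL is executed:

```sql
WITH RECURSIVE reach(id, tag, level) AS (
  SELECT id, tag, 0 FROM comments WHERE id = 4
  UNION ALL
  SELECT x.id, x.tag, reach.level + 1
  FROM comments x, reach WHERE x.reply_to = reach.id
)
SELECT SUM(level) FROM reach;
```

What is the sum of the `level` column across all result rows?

Base: id=4 (c32) at level 0.
Iteration 1: rows with reply_to in {4} -> c12 (id 5, level 1), c28 (id 7, level 1), c31 (id 11, level 1).
Iteration 2: rows with reply_to in {5,7,11} -> c27 (id 8, level 2).
Iteration 3: rows with reply_to in {8} -> c14 (id 10, level 3).
Iteration 4: no rows with reply_to in {10}; recursion stops.
SUM(level) = 0 + 1 + 1 + 1 + 2 + 3 = 8.

8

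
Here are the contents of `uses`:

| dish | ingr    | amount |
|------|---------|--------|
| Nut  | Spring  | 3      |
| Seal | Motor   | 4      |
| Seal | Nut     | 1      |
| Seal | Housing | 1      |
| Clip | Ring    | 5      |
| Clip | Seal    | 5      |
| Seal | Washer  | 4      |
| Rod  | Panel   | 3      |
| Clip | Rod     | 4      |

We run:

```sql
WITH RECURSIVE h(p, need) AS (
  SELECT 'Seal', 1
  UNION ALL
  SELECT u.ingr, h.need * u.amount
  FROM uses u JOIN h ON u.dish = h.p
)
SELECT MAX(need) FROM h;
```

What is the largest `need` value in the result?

Base: (Seal, need=1).
Iteration 1: components of {Seal} -> Housing = 1*1 = 1, Motor = 1*4 = 4, Nut = 1*1 = 1, Washer = 1*4 = 4.
Iteration 2: components of {Housing,Motor,Nut,Washer} -> Spring = 1*3 = 3.
Iteration 3: no further components; recursion stops.
need values: 1, 1, 4, 4, 1, 3; the maximum is 4.

4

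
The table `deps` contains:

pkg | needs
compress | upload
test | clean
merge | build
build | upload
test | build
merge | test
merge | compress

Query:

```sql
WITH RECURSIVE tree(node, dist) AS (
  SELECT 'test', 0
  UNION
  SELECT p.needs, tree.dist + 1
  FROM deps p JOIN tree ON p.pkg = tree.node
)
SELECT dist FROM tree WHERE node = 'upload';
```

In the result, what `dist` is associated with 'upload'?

2

Base: (test, dist=0).
Iteration 1: edges from {test} -> (build, dist=1), (clean, dist=1).
Iteration 2: edges from {build,clean} -> (upload, dist=2).
Iteration 3: no outgoing edges from {upload}; recursion stops.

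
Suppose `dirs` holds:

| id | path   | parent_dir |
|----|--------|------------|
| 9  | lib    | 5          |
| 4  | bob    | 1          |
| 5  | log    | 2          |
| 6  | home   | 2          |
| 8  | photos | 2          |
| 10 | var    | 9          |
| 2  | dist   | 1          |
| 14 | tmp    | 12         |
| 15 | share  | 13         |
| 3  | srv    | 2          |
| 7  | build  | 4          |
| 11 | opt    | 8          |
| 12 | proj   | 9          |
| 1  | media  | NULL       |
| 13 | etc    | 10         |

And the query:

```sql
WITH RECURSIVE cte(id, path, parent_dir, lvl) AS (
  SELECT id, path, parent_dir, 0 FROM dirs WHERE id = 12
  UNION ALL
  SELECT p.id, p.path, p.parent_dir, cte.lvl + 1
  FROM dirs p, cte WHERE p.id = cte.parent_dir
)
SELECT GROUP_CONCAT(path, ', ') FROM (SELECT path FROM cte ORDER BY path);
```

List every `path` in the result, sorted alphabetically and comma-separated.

dist, lib, log, media, proj

Base: id=12 (proj), parent_dir=9, lvl 0.
Iteration 1: join on id=9 -> lib (id 9, parent_dir=5, lvl 1).
Iteration 2: join on id=5 -> log (id 5, parent_dir=2, lvl 2).
Iteration 3: join on id=2 -> dist (id 2, parent_dir=1, lvl 3).
Iteration 4: join on id=1 -> media (id 1, parent_dir=NULL, lvl 4).
Iteration 5: parent_dir is NULL; no match; recursion stops.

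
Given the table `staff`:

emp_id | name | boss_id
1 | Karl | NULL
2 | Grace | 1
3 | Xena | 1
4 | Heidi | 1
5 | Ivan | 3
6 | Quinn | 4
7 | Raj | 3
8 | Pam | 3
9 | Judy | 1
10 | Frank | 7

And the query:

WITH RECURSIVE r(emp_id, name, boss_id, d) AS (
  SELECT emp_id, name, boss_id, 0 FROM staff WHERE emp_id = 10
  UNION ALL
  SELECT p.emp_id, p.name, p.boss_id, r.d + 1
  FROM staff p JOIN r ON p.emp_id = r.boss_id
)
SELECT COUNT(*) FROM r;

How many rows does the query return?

Base: emp_id=10 (Frank), boss_id=7, d 0.
Iteration 1: join on emp_id=7 -> Raj (id 7, boss_id=3, d 1).
Iteration 2: join on emp_id=3 -> Xena (id 3, boss_id=1, d 2).
Iteration 3: join on emp_id=1 -> Karl (id 1, boss_id=NULL, d 3).
Iteration 4: boss_id is NULL; no match; recursion stops.
Total rows emitted: 4.

4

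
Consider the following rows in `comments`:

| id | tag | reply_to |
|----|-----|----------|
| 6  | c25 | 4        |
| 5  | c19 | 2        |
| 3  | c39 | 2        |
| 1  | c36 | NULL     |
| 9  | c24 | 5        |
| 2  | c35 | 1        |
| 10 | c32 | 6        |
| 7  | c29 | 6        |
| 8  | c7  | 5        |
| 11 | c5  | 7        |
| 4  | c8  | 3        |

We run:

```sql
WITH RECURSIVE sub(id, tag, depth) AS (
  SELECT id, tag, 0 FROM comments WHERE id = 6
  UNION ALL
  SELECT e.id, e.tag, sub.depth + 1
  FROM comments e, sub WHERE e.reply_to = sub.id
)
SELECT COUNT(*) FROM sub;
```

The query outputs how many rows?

4

Base: id=6 (c25) at depth 0.
Iteration 1: rows with reply_to in {6} -> c29 (id 7, depth 1), c32 (id 10, depth 1).
Iteration 2: rows with reply_to in {7,10} -> c5 (id 11, depth 2).
Iteration 3: no rows with reply_to in {11}; recursion stops.
Total rows emitted: 4.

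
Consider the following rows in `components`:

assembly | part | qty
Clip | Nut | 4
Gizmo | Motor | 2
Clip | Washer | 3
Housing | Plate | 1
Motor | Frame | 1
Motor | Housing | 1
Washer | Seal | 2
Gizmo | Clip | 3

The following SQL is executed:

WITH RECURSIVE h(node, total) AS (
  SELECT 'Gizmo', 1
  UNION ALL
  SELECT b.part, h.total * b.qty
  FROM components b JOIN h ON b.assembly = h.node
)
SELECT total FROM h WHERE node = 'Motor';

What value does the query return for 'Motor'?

2

Base: (Gizmo, total=1).
Iteration 1: components of {Gizmo} -> Clip = 1*3 = 3, Motor = 1*2 = 2.
Iteration 2: components of {Clip,Motor} -> Frame = 2*1 = 2, Housing = 2*1 = 2, Nut = 3*4 = 12, Washer = 3*3 = 9.
Iteration 3: components of {Frame,Housing,Nut,Washer} -> Plate = 2*1 = 2, Seal = 9*2 = 18.
Iteration 4: no further components; recursion stops.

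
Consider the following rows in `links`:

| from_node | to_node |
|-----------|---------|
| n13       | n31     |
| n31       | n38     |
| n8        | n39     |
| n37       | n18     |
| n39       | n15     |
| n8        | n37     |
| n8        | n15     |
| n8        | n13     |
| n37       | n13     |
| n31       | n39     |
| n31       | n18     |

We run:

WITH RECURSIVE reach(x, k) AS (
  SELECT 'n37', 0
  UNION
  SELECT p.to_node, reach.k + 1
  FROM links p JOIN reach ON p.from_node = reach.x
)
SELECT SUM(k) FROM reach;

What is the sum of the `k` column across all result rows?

17

Base: (n37, k=0).
Iteration 1: edges from {n37} -> (n13, k=1), (n18, k=1).
Iteration 2: edges from {n13,n18} -> (n31, k=2).
Iteration 3: edges from {n31} -> (n18, k=3), (n38, k=3), (n39, k=3).
Iteration 4: edges from {n18,n38,n39} -> (n15, k=4).
Iteration 5: no outgoing edges from {n15}; recursion stops.
SUM(k) = 0 + 1 + 1 + 2 + 3 + 3 + 3 + 4 = 17.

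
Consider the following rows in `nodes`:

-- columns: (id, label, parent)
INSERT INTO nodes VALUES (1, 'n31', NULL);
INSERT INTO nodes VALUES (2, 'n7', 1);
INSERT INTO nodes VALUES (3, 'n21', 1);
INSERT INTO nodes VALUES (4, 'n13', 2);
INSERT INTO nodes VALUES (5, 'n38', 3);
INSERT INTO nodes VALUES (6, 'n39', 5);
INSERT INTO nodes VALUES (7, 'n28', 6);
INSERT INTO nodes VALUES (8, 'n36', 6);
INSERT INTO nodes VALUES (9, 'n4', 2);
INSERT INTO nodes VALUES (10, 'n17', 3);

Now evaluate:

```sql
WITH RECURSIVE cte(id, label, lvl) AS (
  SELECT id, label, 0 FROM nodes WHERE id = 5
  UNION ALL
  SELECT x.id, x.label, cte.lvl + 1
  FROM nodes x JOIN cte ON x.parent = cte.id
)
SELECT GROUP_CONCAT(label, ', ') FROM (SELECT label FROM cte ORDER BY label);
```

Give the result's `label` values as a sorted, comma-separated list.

n28, n36, n38, n39

Base: id=5 (n38) at lvl 0.
Iteration 1: rows with parent in {5} -> n39 (id 6, lvl 1).
Iteration 2: rows with parent in {6} -> n28 (id 7, lvl 2), n36 (id 8, lvl 2).
Iteration 3: no rows with parent in {7,8}; recursion stops.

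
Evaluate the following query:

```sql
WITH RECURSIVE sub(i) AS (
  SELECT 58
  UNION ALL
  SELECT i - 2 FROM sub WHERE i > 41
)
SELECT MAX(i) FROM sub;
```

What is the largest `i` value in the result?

58

Base: i=58.
Iteration 1: 58 > 41 holds -> i = 58 - 2 = 56.
Iteration 2: 56 > 41 holds -> i = 56 - 2 = 54.
Iteration 3: 54 > 41 holds -> i = 54 - 2 = 52.
Iteration 4: 52 > 41 holds -> i = 52 - 2 = 50.
Iteration 5: 50 > 41 holds -> i = 50 - 2 = 48.
Iteration 6: 48 > 41 holds -> i = 48 - 2 = 46.
Iteration 7: 46 > 41 holds -> i = 46 - 2 = 44.
Iteration 8: 44 > 41 holds -> i = 44 - 2 = 42.
Iteration 9: 42 > 41 holds -> i = 42 - 2 = 40.
Iteration 10: 40 > 41 fails; recursion stops.
i values: 58, 56, 54, 52, 50, 48, 46, 44, 42, 40; the maximum is 58.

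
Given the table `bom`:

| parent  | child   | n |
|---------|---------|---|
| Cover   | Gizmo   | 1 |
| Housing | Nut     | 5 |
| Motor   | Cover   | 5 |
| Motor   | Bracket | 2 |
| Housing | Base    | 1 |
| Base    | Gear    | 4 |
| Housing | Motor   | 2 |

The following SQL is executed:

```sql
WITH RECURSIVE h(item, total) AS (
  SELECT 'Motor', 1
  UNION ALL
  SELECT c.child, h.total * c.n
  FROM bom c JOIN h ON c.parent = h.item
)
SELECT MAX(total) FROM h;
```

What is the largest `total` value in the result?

5

Base: (Motor, total=1).
Iteration 1: components of {Motor} -> Bracket = 1*2 = 2, Cover = 1*5 = 5.
Iteration 2: components of {Bracket,Cover} -> Gizmo = 5*1 = 5.
Iteration 3: no further components; recursion stops.
total values: 1, 5, 2, 5; the maximum is 5.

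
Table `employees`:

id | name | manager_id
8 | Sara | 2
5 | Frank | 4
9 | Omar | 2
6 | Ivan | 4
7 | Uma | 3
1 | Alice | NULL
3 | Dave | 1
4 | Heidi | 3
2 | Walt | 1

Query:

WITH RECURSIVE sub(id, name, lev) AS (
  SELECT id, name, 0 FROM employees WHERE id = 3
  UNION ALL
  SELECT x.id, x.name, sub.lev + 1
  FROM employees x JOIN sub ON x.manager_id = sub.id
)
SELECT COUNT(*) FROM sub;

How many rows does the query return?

5

Base: id=3 (Dave) at lev 0.
Iteration 1: rows with manager_id in {3} -> Heidi (id 4, lev 1), Uma (id 7, lev 1).
Iteration 2: rows with manager_id in {4,7} -> Frank (id 5, lev 2), Ivan (id 6, lev 2).
Iteration 3: no rows with manager_id in {5,6}; recursion stops.
Total rows emitted: 5.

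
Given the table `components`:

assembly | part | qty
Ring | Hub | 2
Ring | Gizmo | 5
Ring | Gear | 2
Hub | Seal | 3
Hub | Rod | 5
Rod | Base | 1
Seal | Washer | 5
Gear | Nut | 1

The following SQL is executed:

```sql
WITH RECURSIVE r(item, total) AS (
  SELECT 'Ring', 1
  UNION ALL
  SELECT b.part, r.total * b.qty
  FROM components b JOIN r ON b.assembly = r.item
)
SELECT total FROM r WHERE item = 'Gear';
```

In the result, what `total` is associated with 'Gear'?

2

Base: (Ring, total=1).
Iteration 1: components of {Ring} -> Gear = 1*2 = 2, Gizmo = 1*5 = 5, Hub = 1*2 = 2.
Iteration 2: components of {Gear,Gizmo,Hub} -> Nut = 2*1 = 2, Rod = 2*5 = 10, Seal = 2*3 = 6.
Iteration 3: components of {Nut,Rod,Seal} -> Base = 10*1 = 10, Washer = 6*5 = 30.
Iteration 4: no further components; recursion stops.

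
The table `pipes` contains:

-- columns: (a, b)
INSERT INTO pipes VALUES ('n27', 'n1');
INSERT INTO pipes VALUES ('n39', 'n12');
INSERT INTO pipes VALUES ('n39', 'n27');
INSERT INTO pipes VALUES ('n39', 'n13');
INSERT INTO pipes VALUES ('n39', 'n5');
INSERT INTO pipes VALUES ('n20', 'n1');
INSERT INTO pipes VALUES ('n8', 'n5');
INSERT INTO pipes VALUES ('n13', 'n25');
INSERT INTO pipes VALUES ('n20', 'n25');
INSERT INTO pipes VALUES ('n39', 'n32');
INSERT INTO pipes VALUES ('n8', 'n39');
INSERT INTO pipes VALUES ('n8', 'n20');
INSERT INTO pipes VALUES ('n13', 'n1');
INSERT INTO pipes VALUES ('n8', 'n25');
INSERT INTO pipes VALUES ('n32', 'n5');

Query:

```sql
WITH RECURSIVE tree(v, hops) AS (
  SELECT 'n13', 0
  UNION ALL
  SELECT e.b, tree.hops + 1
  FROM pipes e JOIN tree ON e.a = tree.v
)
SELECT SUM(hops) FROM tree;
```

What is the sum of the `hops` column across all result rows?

2

Base: (n13, hops=0).
Iteration 1: edges from {n13} -> (n1, hops=1), (n25, hops=1).
Iteration 2: no outgoing edges from {n1,n25}; recursion stops.
SUM(hops) = 0 + 1 + 1 = 2.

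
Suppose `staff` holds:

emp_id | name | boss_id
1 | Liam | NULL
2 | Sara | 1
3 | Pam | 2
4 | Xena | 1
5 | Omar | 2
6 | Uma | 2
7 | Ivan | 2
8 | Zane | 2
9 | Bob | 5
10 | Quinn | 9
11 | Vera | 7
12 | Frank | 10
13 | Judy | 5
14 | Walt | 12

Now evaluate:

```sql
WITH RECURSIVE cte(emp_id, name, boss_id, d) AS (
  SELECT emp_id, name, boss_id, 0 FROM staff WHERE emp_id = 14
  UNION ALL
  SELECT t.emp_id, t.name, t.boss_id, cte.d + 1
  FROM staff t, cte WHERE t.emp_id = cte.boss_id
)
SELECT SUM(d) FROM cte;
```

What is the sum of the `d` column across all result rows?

21

Base: emp_id=14 (Walt), boss_id=12, d 0.
Iteration 1: join on emp_id=12 -> Frank (id 12, boss_id=10, d 1).
Iteration 2: join on emp_id=10 -> Quinn (id 10, boss_id=9, d 2).
Iteration 3: join on emp_id=9 -> Bob (id 9, boss_id=5, d 3).
Iteration 4: join on emp_id=5 -> Omar (id 5, boss_id=2, d 4).
Iteration 5: join on emp_id=2 -> Sara (id 2, boss_id=1, d 5).
Iteration 6: join on emp_id=1 -> Liam (id 1, boss_id=NULL, d 6).
Iteration 7: boss_id is NULL; no match; recursion stops.
SUM(d) = 0 + 1 + 2 + 3 + 4 + 5 + 6 = 21.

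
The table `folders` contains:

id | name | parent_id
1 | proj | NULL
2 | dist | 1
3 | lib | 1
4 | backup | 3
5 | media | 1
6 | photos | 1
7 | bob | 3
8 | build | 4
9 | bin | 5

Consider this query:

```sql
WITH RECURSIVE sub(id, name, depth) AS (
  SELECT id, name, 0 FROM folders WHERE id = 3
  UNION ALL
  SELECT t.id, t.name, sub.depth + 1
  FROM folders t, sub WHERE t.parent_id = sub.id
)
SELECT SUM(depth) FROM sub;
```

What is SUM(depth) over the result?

Base: id=3 (lib) at depth 0.
Iteration 1: rows with parent_id in {3} -> backup (id 4, depth 1), bob (id 7, depth 1).
Iteration 2: rows with parent_id in {4,7} -> build (id 8, depth 2).
Iteration 3: no rows with parent_id in {8}; recursion stops.
SUM(depth) = 0 + 1 + 1 + 2 = 4.

4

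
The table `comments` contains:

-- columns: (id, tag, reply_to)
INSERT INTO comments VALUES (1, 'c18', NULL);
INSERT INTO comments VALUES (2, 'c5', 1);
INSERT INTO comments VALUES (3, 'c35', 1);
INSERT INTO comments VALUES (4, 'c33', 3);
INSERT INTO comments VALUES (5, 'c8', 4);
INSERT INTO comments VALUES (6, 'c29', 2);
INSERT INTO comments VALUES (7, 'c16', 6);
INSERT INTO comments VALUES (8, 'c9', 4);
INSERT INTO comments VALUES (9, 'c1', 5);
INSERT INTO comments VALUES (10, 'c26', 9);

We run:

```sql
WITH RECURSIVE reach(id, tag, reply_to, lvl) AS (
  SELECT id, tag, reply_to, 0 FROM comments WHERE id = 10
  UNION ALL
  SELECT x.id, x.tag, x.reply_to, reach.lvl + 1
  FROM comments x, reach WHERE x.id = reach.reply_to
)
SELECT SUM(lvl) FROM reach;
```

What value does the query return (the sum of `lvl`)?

15

Base: id=10 (c26), reply_to=9, lvl 0.
Iteration 1: join on id=9 -> c1 (id 9, reply_to=5, lvl 1).
Iteration 2: join on id=5 -> c8 (id 5, reply_to=4, lvl 2).
Iteration 3: join on id=4 -> c33 (id 4, reply_to=3, lvl 3).
Iteration 4: join on id=3 -> c35 (id 3, reply_to=1, lvl 4).
Iteration 5: join on id=1 -> c18 (id 1, reply_to=NULL, lvl 5).
Iteration 6: reply_to is NULL; no match; recursion stops.
SUM(lvl) = 0 + 1 + 2 + 3 + 4 + 5 = 15.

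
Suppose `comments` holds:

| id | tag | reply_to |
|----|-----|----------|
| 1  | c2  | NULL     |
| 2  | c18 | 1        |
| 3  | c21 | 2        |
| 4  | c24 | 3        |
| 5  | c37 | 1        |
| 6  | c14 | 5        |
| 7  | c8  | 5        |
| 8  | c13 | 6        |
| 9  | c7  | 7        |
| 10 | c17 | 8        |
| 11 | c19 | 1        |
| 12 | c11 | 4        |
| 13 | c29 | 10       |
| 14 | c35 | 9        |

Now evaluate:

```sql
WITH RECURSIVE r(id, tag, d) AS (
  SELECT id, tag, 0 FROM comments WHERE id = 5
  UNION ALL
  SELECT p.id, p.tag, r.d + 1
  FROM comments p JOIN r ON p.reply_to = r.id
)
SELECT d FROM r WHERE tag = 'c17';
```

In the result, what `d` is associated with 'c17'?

Base: id=5 (c37) at d 0.
Iteration 1: rows with reply_to in {5} -> c14 (id 6, d 1), c8 (id 7, d 1).
Iteration 2: rows with reply_to in {6,7} -> c13 (id 8, d 2), c7 (id 9, d 2).
Iteration 3: rows with reply_to in {8,9} -> c17 (id 10, d 3), c35 (id 14, d 3).
Iteration 4: rows with reply_to in {10,14} -> c29 (id 13, d 4).
Iteration 5: no rows with reply_to in {13}; recursion stops.

3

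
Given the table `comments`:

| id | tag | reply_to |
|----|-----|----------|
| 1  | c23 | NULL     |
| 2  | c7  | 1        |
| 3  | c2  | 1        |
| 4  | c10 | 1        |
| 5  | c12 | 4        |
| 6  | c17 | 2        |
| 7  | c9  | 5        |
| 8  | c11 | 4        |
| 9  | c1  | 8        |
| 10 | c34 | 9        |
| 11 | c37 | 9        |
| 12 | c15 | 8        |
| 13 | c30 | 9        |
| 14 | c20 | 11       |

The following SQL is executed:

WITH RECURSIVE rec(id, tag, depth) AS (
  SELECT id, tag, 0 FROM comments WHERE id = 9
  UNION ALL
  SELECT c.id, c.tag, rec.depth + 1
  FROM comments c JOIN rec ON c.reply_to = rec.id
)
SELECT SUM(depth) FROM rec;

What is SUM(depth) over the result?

5

Base: id=9 (c1) at depth 0.
Iteration 1: rows with reply_to in {9} -> c34 (id 10, depth 1), c37 (id 11, depth 1), c30 (id 13, depth 1).
Iteration 2: rows with reply_to in {10,11,13} -> c20 (id 14, depth 2).
Iteration 3: no rows with reply_to in {14}; recursion stops.
SUM(depth) = 0 + 1 + 1 + 1 + 2 = 5.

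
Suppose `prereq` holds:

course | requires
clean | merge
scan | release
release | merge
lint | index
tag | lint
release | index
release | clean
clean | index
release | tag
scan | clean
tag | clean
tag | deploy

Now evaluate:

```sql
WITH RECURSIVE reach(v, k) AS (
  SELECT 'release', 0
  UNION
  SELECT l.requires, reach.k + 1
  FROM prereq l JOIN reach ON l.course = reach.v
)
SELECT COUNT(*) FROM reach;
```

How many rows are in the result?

12

Base: (release, k=0).
Iteration 1: edges from {release} -> (clean, k=1), (index, k=1), (merge, k=1), (tag, k=1).
Iteration 2: edges from {clean,index,merge,tag} -> (clean, k=2), (deploy, k=2), (index, k=2), (lint, k=2), (merge, k=2).
Iteration 3: edges from {clean,deploy,index,lint,merge} -> (index, k=3), (merge, k=3). [UNION drops 1 duplicate row(s)]
Iteration 4: no outgoing edges from {index,merge}; recursion stops.
Total rows emitted: 12.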